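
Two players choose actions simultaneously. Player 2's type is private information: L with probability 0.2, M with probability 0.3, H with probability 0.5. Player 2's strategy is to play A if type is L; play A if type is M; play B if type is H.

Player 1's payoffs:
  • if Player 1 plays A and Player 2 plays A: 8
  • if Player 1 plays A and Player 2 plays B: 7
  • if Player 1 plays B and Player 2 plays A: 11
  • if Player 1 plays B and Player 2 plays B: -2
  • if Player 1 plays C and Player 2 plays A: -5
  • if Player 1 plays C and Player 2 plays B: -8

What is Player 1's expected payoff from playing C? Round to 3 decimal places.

-6.500

E[C] = 0.2·(-5) + 0.3·(-5) + 0.5·(-8) = (-1) + (-1.5) + (-4) = -6.5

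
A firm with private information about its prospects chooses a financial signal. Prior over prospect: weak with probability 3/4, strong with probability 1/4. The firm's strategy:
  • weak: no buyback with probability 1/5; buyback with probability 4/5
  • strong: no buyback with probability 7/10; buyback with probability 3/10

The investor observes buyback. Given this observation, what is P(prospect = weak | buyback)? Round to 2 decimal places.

P(buyback) = (3/4)·(4/5) + (1/4)·(3/10) = 27/40
P(weak | buyback) = ((3/4)·(4/5)) / (27/40) = (3/5) / (27/40) = 8/9

0.89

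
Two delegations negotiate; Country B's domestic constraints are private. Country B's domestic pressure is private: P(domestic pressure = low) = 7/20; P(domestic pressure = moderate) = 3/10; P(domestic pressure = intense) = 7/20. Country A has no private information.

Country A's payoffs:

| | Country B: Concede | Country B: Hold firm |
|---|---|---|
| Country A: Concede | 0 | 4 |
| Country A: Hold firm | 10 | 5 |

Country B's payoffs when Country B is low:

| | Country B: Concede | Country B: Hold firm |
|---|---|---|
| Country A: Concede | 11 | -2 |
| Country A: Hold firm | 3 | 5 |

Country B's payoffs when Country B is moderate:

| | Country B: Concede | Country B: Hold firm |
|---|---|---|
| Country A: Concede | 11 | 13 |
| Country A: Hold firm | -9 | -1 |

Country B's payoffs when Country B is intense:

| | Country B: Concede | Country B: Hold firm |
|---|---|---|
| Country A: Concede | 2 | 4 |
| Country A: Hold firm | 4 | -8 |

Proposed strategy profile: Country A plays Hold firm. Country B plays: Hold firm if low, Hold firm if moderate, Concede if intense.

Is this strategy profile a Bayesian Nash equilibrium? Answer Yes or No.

Yes

A profile is a BNE iff every type of every player is best-responding given beliefs about the other side.
Country A plays Hold firm: E[Hold firm] = 7/20·(5) + 3/10·(5) + 7/20·(10) = 27/4; E[Concede] = 13/5. Best-responding. ✓
Country B (domestic pressure low), facing Hold firm: Concede gives 3, Hold firm gives 5. Proposed Hold firm is best. ✓
Country B (domestic pressure moderate), facing Hold firm: Concede gives -9, Hold firm gives -1. Proposed Hold firm is best. ✓
Country B (domestic pressure intense), facing Hold firm: Concede gives 4, Hold firm gives -8. Proposed Concede is best. ✓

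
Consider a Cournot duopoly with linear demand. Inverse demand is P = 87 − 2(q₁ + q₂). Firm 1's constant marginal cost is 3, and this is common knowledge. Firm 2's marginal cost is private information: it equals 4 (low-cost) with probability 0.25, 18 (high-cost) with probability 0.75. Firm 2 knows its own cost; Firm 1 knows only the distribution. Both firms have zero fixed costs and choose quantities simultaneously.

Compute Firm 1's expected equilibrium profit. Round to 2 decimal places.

506.68

Each type of Firm 2 best-responds to q₁; Firm 1 best-responds to the expected q₂ over Firm 2's types.
Firm 2 with cost c maximizes (87 − 2(q₁+q₂) − c)·q₂, giving q₂(c) = (87 − c − 2q₁)/4.
E[c₂] = 0.25·4 + 0.75·18 = 14.5
Firm 1's FOC against E[q₂] yields q₁ = (87 − 2·3 + E[c₂])/6 = (87 − 6 + 14.5)/6 = 15.9167.
E[P] = 87 − 2·(q₁ + E[q₂]) = 34.8333; Firm 1's expected profit = (E[P] − 3)·q₁ = (34.8333 − 3)·15.9167 = 506.681.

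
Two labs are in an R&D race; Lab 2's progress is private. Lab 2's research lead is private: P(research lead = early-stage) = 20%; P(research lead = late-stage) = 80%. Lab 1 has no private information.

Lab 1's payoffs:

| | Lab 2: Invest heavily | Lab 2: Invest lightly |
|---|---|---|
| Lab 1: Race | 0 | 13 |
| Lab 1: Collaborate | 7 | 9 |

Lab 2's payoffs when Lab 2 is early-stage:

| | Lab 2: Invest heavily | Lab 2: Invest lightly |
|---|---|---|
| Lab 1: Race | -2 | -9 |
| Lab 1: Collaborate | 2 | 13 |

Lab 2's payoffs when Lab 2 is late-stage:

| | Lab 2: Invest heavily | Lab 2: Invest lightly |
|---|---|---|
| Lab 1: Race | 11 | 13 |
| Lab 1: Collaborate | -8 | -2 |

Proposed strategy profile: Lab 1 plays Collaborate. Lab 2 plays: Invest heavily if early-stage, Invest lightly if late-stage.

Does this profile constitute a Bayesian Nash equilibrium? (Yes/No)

No

A profile is a BNE iff every type of every player is best-responding given beliefs about the other side.
Lab 1 plays Collaborate: E[Collaborate] = 0.2·(7) + 0.8·(9) = 8.6; E[Race] = 10.4. Not best-responding. ✗
Lab 2 (research lead early-stage), facing Collaborate: Invest heavily gives 2, Invest lightly gives 13. Proposed Invest heavily is not best — profitable deviation exists. ✗
Lab 2 (research lead late-stage), facing Collaborate: Invest heavily gives -8, Invest lightly gives -2. Proposed Invest lightly is best. ✓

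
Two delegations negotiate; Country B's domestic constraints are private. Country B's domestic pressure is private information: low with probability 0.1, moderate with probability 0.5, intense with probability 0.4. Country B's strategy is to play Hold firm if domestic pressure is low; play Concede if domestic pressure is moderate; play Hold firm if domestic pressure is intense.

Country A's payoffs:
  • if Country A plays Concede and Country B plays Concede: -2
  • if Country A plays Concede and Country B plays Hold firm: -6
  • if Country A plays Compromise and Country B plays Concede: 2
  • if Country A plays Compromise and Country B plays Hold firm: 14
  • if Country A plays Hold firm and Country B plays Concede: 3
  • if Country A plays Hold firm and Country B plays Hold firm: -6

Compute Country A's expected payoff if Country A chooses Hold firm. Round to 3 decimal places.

-1.500

E[Hold firm] = 0.1·(-6) + 0.5·3 + 0.4·(-6) = (-0.6) + 1.5 + (-2.4) = -1.5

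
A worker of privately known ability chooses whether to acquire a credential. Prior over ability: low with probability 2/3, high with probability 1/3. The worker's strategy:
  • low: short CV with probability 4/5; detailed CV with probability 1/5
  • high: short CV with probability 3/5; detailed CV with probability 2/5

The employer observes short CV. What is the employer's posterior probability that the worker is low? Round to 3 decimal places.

0.727

P(short CV) = (2/3)·(4/5) + (1/3)·(3/5) = 11/15
P(low | short CV) = ((2/3)·(4/5)) / (11/15) = (8/15) / (11/15) = 8/11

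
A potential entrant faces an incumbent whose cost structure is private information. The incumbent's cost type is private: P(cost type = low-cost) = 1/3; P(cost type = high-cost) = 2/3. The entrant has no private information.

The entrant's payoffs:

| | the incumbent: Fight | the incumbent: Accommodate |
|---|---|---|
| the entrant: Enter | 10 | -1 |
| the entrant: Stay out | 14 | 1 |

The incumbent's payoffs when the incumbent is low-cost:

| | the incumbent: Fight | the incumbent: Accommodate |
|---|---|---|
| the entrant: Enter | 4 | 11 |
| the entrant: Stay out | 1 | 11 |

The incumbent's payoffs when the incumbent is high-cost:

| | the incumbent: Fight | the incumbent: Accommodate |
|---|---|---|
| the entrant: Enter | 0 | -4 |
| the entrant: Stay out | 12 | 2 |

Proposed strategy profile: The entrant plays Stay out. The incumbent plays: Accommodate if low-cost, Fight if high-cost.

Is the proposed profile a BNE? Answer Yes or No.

A profile is a BNE iff every type of every player is best-responding given beliefs about the other side.
The entrant plays Stay out: E[Stay out] = 1/3·(1) + 2/3·(14) = 29/3; E[Enter] = 19/3. Best-responding. ✓
The incumbent (cost type low-cost), facing Stay out: Fight gives 1, Accommodate gives 11. Proposed Accommodate is best. ✓
The incumbent (cost type high-cost), facing Stay out: Fight gives 12, Accommodate gives 2. Proposed Fight is best. ✓

Yes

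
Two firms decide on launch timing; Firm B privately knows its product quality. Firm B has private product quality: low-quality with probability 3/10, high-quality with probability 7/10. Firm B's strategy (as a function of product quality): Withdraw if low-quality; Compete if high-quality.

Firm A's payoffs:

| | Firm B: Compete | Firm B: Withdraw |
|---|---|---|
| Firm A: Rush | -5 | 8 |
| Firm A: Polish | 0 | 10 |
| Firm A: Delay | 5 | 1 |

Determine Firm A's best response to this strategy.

Compute Firm A's expected payoff for each action, taking the expectation over Firm B's type.
E[Rush] = 3/10·(8) + 7/10·(-5) = -11/10
E[Polish] = 3/10·(10) + 7/10·(0) = 3
E[Delay] = 3/10·(1) + 7/10·(5) = 19/5
Best response: Delay (19/5 is the largest).

Delay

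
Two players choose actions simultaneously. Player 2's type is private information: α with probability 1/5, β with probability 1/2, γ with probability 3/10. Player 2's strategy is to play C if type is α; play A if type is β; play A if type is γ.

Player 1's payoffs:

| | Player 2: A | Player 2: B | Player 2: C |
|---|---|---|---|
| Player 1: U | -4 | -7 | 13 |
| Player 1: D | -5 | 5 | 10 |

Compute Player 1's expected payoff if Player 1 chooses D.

-2

E[D] = 1/5·10 + 1/2·(-5) + 3/10·(-5) = 2 + (-5/2) + (-3/2) = -2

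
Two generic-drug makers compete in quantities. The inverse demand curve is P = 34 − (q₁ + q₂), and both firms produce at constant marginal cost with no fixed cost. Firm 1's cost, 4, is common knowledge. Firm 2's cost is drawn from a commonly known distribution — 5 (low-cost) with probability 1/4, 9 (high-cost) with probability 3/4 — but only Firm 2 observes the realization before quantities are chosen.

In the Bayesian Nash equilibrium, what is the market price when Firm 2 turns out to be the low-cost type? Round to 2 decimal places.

Type-c best response for Firm 2: q₂(c) = (34 − c)/2 − q₁/2.
Firm 1 maximizes expected profit; its first-order condition is 34 − 2q₁ − E[q₂] − 4 = 0.
Substituting E[q₂] and solving: E[c₂] = 8, so q₁ = (34 − 2·4 + 8)/3 = 11.3333.
q₂(low-cost) = 8.83333, so P = 34 − (11.3333 + 8.83333) = 13.8333.

13.83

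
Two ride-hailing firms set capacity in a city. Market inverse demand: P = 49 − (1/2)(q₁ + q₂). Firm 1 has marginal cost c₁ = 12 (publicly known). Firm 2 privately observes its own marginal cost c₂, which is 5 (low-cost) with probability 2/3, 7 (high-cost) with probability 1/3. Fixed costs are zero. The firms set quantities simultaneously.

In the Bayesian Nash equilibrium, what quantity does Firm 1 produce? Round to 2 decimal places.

Type-c best response for Firm 2: q₂(c) = (49 − c) − q₁/2.
Firm 1 maximizes expected profit; its first-order condition is 49 − q₁ − (1/2)E[q₂] − 12 = 0.
Substituting E[q₂] and solving: E[c₂] = 5.66667, so q₁ = (49 − 2·12 + 5.66667)/(3/2) = 20.4444.

20.44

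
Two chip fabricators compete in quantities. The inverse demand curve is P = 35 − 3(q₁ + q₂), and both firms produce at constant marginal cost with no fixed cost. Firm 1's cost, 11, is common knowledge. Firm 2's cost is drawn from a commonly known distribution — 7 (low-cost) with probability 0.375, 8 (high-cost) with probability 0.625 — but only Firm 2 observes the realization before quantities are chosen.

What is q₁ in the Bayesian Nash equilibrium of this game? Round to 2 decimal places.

2.29

Each type of Firm 2 best-responds to q₁; Firm 1 best-responds to the expected q₂ over Firm 2's types.
Firm 2 with cost c maximizes (35 − 3(q₁+q₂) − c)·q₂, giving q₂(c) = (35 − c − 3q₁)/6.
E[c₂] = 0.375·7 + 0.625·8 = 7.625
Firm 1's FOC against E[q₂] yields q₁ = (35 − 2·11 + E[c₂])/9 = (35 − 22 + 7.625)/9 = 2.29167.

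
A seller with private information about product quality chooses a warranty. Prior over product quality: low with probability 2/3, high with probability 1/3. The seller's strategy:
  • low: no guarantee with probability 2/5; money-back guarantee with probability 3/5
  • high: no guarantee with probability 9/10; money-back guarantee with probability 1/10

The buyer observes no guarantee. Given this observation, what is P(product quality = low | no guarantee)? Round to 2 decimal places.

0.47

Apply Bayes' rule using the sender's strategy as the likelihood.
P(no guarantee) = (2/3)·(2/5) + (1/3)·(9/10) = 17/30
P(low | no guarantee) = ((2/3)·(2/5)) / (17/30) = (4/15) / (17/30) = 8/17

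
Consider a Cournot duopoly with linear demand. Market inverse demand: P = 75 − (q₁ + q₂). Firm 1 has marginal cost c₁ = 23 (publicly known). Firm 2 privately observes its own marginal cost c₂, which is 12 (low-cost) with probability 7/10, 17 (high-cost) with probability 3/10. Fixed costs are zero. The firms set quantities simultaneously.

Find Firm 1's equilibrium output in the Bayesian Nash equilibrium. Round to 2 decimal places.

Type-c best response for Firm 2: q₂(c) = (75 − c)/2 − q₁/2.
Firm 1 maximizes expected profit; its first-order condition is 75 − 2q₁ − E[q₂] − 23 = 0.
Substituting E[q₂] and solving: E[c₂] = 13.5, so q₁ = (75 − 2·23 + 13.5)/3 = 14.1667.

14.17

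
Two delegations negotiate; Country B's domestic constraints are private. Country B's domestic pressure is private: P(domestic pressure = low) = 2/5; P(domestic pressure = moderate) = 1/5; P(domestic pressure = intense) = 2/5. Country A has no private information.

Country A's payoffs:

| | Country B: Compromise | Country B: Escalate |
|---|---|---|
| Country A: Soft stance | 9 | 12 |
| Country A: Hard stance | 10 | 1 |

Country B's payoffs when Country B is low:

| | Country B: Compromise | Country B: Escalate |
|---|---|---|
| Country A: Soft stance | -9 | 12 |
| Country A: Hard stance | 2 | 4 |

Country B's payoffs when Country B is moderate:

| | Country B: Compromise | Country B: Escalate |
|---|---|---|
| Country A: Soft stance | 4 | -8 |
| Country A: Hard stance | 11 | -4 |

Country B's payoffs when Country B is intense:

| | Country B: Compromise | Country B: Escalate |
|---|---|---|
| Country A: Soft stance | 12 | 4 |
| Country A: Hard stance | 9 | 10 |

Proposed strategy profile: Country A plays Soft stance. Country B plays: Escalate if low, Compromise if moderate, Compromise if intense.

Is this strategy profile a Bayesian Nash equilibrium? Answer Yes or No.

Country A plays Soft stance: E[Soft stance] = 2/5·(12) + 1/5·(9) + 2/5·(9) = 51/5; E[Hard stance] = 32/5. Best-responding. ✓
Country B (domestic pressure low), facing Soft stance: Compromise gives -9, Escalate gives 12. Proposed Escalate is best. ✓
Country B (domestic pressure moderate), facing Soft stance: Compromise gives 4, Escalate gives -8. Proposed Compromise is best. ✓
Country B (domestic pressure intense), facing Soft stance: Compromise gives 12, Escalate gives 4. Proposed Compromise is best. ✓

Yes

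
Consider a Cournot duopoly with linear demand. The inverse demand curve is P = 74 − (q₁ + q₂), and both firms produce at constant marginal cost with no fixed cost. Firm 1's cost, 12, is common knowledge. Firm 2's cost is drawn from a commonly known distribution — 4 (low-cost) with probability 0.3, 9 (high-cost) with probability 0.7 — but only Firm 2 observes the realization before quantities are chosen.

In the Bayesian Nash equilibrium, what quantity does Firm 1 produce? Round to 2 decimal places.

19.17

Firm 2 with cost c maximizes (74 − (q₁+q₂) − c)·q₂, giving q₂(c) = (74 − c − q₁)/2.
E[c₂] = 0.3·4 + 0.7·9 = 7.5
Firm 1's FOC against E[q₂] yields q₁ = (74 − 2·12 + E[c₂])/3 = (74 − 24 + 7.5)/3 = 19.1667.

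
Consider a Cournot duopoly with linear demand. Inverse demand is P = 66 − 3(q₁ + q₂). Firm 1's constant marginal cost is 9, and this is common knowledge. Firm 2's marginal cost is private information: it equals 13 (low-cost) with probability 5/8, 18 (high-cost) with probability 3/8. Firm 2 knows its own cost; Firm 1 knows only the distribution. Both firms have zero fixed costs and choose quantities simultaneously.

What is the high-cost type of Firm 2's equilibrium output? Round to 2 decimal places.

Firm 2 with cost c maximizes (66 − 3(q₁+q₂) − c)·q₂, giving q₂(c) = (66 − c − 3q₁)/6.
E[c₂] = 5/8·13 + 3/8·18 = 14.875
Firm 1's FOC against E[q₂] yields q₁ = (66 − 2·9 + E[c₂])/9 = (66 − 18 + 14.875)/9 = 6.98611.
q₂(high-cost) = (66 − 18 − 3·6.98611)/6 = 4.50694.

4.51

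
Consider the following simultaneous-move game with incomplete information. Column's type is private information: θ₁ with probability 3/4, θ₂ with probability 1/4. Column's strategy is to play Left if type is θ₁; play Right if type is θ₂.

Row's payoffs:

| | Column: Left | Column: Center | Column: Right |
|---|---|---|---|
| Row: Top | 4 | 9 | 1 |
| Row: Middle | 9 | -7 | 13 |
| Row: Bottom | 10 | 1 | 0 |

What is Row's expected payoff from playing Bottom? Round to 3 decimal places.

7.500

Take the expectation over Column's type, weighting each type's action by its prior probability.
E[Bottom] = 3/4·10 + 1/4·0 = 15/2 + 0 = 15/2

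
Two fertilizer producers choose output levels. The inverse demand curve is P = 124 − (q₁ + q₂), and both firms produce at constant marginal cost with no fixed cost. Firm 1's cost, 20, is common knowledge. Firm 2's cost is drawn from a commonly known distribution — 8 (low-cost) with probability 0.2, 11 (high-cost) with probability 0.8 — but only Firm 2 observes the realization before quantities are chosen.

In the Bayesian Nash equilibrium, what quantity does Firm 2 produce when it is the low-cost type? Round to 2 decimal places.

42.27

Firm 2 with cost c maximizes (124 − (q₁+q₂) − c)·q₂, giving q₂(c) = (124 − c − q₁)/2.
E[c₂] = 0.2·8 + 0.8·11 = 10.4
Firm 1's FOC against E[q₂] yields q₁ = (124 − 2·20 + E[c₂])/3 = (124 − 40 + 10.4)/3 = 31.4667.
q₂(low-cost) = (124 − 8 − 31.4667)/2 = 42.2667.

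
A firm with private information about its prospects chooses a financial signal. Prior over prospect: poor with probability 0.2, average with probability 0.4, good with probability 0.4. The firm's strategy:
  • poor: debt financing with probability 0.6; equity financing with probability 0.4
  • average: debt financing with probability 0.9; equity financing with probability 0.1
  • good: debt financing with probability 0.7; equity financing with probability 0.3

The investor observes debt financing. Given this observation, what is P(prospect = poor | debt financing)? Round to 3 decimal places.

P(debt financing) = 0.2·0.6 + 0.4·0.9 + 0.4·0.7 = 0.76
P(poor | debt financing) = (0.2·0.6) / 0.76 = 0.12 / 0.76 = 0.157895

0.158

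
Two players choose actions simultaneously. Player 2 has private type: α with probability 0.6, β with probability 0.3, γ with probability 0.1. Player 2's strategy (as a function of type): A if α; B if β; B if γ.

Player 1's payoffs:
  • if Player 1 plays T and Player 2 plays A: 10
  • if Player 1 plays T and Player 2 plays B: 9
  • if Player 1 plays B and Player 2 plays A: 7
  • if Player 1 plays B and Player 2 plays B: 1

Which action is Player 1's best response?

T

Compute Player 1's expected payoff for each action, taking the expectation over Player 2's type.
E[T] = 0.6·(10) + 0.3·(9) + 0.1·(9) = 9.6
E[B] = 0.6·(7) + 0.3·(1) + 0.1·(1) = 4.6
Best response: T (9.6 is the largest).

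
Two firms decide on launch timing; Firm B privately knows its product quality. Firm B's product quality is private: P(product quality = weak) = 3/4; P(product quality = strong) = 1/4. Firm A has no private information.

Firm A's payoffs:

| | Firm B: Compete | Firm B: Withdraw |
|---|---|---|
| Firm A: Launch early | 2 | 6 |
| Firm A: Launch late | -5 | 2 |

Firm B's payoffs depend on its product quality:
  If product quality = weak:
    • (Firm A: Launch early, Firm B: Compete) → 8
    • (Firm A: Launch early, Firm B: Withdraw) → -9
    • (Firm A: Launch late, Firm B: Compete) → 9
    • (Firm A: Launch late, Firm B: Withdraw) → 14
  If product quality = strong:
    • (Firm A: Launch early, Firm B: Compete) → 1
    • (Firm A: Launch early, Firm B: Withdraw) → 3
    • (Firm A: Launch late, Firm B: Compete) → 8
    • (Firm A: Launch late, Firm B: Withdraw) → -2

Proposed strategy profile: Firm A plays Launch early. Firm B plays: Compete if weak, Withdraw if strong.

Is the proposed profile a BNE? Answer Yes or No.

Yes

Firm A plays Launch early: E[Launch early] = 3/4·(2) + 1/4·(6) = 3; E[Launch late] = -13/4. Best-responding. ✓
Firm B (product quality weak), facing Launch early: Compete gives 8, Withdraw gives -9. Proposed Compete is best. ✓
Firm B (product quality strong), facing Launch early: Compete gives 1, Withdraw gives 3. Proposed Withdraw is best. ✓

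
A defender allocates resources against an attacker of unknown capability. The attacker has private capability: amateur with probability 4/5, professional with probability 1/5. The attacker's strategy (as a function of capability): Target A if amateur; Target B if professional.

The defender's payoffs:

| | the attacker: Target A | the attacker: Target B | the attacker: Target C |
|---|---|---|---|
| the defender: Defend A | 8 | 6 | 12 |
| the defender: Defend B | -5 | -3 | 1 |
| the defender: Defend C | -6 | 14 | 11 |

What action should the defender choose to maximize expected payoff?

Defend A

Compute the defender's expected payoff for each action, taking the expectation over the attacker's type.
E[Defend A] = 4/5·(8) + 1/5·(6) = 38/5
E[Defend B] = 4/5·(-5) + 1/5·(-3) = -23/5
E[Defend C] = 4/5·(-6) + 1/5·(14) = -2
Best response: Defend A (38/5 is the largest).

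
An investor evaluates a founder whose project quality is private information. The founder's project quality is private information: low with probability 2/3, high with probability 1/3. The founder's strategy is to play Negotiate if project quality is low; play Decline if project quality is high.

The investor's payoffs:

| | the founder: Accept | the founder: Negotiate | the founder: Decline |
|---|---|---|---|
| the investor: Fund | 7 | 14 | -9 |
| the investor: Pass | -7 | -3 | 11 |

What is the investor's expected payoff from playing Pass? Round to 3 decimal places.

Take the expectation over the founder's project quality, weighting each type's action by its prior probability.
E[Pass] = 2/3·(-3) + 1/3·11 = (-2) + 11/3 = 5/3

1.667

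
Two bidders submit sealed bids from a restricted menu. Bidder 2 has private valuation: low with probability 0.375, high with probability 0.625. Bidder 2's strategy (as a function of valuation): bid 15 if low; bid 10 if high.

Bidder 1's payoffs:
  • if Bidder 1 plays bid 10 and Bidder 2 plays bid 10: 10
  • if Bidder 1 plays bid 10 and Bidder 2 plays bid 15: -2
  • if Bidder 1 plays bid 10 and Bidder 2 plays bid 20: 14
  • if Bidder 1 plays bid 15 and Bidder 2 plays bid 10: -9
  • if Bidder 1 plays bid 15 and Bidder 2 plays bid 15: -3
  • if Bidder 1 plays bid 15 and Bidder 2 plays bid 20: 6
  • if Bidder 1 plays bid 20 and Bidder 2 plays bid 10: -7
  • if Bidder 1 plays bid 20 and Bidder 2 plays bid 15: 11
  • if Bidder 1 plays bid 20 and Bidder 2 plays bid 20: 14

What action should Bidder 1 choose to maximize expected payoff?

E[bid 10] = 0.375·(-2) + 0.625·(10) = 5.5
E[bid 15] = 0.375·(-3) + 0.625·(-9) = -6.75
E[bid 20] = 0.375·(11) + 0.625·(-7) = -0.25
Best response: bid 10 (5.5 is the largest).

bid 10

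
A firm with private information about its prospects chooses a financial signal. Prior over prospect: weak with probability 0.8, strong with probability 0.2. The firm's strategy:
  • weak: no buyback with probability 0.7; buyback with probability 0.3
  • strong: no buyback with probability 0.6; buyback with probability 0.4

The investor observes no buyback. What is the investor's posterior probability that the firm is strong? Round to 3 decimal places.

P(no buyback) = 0.8·0.7 + 0.2·0.6 = 0.68
P(strong | no buyback) = (0.2·0.6) / 0.68 = 0.12 / 0.68 = 0.176471

0.176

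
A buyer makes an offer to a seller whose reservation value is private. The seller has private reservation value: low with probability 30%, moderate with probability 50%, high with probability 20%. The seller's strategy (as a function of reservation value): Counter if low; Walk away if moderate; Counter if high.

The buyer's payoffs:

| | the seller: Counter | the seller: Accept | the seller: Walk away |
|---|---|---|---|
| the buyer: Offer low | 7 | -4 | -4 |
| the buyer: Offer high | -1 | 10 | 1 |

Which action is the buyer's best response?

Compute the buyer's expected payoff for each action, taking the expectation over the seller's type.
E[Offer low] = 0.3·(7) + 0.5·(-4) + 0.2·(7) = 1.5
E[Offer high] = 0.3·(-1) + 0.5·(1) + 0.2·(-1) = 0
Best response: Offer low (1.5 is the largest).

Offer low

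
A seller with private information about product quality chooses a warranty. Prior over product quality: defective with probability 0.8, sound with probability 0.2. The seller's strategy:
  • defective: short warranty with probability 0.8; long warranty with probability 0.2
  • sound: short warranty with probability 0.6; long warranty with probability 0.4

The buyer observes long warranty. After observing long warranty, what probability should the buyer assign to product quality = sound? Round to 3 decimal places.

P(long warranty) = 0.8·0.2 + 0.2·0.4 = 0.24
P(sound | long warranty) = (0.2·0.4) / 0.24 = 0.08 / 0.24 = 0.333333

0.333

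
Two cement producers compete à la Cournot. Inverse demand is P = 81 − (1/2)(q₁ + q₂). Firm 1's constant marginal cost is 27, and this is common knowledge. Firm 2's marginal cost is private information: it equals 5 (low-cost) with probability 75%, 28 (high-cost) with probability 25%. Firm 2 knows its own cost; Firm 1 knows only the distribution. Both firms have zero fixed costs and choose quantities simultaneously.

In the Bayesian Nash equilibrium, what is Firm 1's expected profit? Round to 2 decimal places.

Firm 2 with cost c maximizes (81 − (1/2)(q₁+q₂) − c)·q₂, giving q₂(c) = (81 − c − (1/2)q₁).
E[c₂] = 0.75·5 + 0.25·28 = 10.75
Firm 1's FOC against E[q₂] yields q₁ = (81 − 2·27 + E[c₂])/(3/2) = (81 − 54 + 10.75)/(3/2) = 25.1667.
E[P] = 81 − (1/2)·(q₁ + E[q₂]) = 39.5833; Firm 1's expected profit = (E[P] − 27)·q₁ = (39.5833 − 27)·25.1667 = 316.681.

316.68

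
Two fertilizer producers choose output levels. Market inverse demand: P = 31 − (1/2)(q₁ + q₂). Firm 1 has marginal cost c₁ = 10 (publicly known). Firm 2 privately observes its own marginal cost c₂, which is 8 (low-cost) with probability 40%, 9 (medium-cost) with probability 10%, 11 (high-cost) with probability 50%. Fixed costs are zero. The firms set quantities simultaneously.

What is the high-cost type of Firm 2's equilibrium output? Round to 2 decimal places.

13.13

Type-c best response for Firm 2: q₂(c) = (31 − c) − q₁/2.
Firm 1 maximizes expected profit; its first-order condition is 31 − q₁ − (1/2)E[q₂] − 10 = 0.
Substituting E[q₂] and solving: E[c₂] = 9.6, so q₁ = (31 − 2·10 + 9.6)/(3/2) = 13.7333.
q₂(high-cost) = (31 − 11 − (1/2)·13.7333) = 13.1333.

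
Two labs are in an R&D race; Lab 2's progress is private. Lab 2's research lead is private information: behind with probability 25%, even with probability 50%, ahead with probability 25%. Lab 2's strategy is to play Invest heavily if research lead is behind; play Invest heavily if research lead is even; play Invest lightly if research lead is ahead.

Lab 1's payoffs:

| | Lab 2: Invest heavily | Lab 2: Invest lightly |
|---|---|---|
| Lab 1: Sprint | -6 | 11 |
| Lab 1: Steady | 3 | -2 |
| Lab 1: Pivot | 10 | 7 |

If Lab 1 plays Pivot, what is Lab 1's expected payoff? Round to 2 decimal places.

9.25

E[Pivot] = 0.25·10 + 0.5·10 + 0.25·7 = 2.5 + 5 + 1.75 = 9.25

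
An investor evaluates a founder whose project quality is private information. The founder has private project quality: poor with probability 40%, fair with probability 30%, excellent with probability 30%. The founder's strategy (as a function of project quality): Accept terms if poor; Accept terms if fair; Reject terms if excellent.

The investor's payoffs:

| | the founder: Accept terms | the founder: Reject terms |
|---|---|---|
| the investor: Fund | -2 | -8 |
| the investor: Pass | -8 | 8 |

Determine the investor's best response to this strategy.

E[Fund] = 0.4·(-2) + 0.3·(-2) + 0.3·(-8) = -3.8
E[Pass] = 0.4·(-8) + 0.3·(-8) + 0.3·(8) = -3.2
Best response: Pass (-3.2 is the largest).

Pass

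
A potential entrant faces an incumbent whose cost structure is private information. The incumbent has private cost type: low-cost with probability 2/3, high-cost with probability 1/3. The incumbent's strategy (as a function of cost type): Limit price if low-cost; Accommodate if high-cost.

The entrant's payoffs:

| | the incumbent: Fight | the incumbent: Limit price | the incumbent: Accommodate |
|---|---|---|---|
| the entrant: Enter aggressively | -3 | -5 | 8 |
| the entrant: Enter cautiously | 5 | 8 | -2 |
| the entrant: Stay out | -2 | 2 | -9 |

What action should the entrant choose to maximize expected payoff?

Enter cautiously

Compute the entrant's expected payoff for each action, taking the expectation over the incumbent's type.
E[Enter aggressively] = 2/3·(-5) + 1/3·(8) = -2/3
E[Enter cautiously] = 2/3·(8) + 1/3·(-2) = 14/3
E[Stay out] = 2/3·(2) + 1/3·(-9) = -5/3
Best response: Enter cautiously (14/3 is the largest).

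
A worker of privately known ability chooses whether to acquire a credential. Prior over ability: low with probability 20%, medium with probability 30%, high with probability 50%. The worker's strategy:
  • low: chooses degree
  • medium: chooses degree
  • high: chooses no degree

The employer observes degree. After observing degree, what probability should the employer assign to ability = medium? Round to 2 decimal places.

0.60

P(degree) = 0.2·1 + 0.3·1 + 0.5·0 = 0.5
P(medium | degree) = (0.3·1) / 0.5 = 0.3 / 0.5 = 0.6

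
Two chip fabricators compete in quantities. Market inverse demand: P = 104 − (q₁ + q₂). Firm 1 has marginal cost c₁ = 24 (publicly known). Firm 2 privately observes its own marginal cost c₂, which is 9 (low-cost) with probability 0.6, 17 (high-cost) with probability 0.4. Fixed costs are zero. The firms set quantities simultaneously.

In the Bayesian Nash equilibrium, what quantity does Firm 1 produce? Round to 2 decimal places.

Type-c best response for Firm 2: q₂(c) = (104 − c)/2 − q₁/2.
Firm 1 maximizes expected profit; its first-order condition is 104 − 2q₁ − E[q₂] − 24 = 0.
Substituting E[q₂] and solving: E[c₂] = 12.2, so q₁ = (104 − 2·24 + 12.2)/3 = 22.7333.

22.73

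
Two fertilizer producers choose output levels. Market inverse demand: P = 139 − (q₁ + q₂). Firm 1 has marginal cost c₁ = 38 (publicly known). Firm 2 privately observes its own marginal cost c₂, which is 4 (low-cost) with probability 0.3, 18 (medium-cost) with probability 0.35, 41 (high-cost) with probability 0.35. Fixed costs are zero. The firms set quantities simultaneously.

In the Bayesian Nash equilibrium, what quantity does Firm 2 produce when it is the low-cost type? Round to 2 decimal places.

Type-c best response for Firm 2: q₂(c) = (139 − c)/2 − q₁/2.
Firm 1 maximizes expected profit; its first-order condition is 139 − 2q₁ − E[q₂] − 38 = 0.
Substituting E[q₂] and solving: E[c₂] = 21.85, so q₁ = (139 − 2·38 + 21.85)/3 = 28.2833.
q₂(low-cost) = (139 − 4 − 28.2833)/2 = 53.3583.

53.36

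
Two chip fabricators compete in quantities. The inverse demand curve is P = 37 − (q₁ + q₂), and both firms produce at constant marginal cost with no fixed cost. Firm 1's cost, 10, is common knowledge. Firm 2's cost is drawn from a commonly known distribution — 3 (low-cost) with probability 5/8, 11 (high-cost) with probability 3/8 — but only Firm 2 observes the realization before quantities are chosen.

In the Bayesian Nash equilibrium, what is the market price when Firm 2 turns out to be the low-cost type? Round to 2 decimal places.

Type-c best response for Firm 2: q₂(c) = (37 − c)/2 − q₁/2.
Firm 1 maximizes expected profit; its first-order condition is 37 − 2q₁ − E[q₂] − 10 = 0.
Substituting E[q₂] and solving: E[c₂] = 6, so q₁ = (37 − 2·10 + 6)/3 = 7.66667.
q₂(low-cost) = 13.1667, so P = 37 − (7.66667 + 13.1667) = 16.1667.

16.17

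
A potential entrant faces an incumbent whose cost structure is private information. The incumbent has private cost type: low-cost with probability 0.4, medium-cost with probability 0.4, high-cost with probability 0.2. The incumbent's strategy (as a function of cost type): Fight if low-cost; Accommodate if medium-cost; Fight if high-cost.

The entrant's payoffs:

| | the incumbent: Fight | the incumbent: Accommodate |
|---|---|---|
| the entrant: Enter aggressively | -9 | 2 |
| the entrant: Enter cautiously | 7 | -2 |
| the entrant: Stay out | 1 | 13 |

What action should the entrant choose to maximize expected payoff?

Stay out

E[Enter aggressively] = 0.4·(-9) + 0.4·(2) + 0.2·(-9) = -4.6
E[Enter cautiously] = 0.4·(7) + 0.4·(-2) + 0.2·(7) = 3.4
E[Stay out] = 0.4·(1) + 0.4·(13) + 0.2·(1) = 5.8
Best response: Stay out (5.8 is the largest).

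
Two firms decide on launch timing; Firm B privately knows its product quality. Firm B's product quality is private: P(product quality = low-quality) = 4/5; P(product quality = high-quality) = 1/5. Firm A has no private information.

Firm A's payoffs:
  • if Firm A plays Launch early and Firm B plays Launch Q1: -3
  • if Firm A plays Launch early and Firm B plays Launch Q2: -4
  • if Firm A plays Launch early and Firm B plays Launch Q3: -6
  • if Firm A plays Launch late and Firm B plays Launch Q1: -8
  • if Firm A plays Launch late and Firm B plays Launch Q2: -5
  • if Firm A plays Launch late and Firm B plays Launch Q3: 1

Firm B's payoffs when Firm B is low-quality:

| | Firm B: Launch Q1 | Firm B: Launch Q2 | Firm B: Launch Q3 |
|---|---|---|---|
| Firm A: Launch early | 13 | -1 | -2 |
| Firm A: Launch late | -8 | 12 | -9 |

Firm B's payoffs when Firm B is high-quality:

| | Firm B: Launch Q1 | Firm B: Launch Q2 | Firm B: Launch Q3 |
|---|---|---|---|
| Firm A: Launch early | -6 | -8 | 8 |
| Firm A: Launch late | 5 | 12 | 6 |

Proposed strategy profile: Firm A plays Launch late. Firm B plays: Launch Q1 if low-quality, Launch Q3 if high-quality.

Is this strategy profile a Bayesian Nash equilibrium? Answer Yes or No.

Firm A plays Launch late: E[Launch late] = 4/5·(-8) + 1/5·(1) = -31/5; E[Launch early] = -18/5. Not best-responding. ✗
Firm B (product quality low-quality), facing Launch late: Launch Q1 gives -8, Launch Q2 gives 12, Launch Q3 gives -9. Proposed Launch Q1 is not best — profitable deviation exists. ✗
Firm B (product quality high-quality), facing Launch late: Launch Q1 gives 5, Launch Q2 gives 12, Launch Q3 gives 6. Proposed Launch Q3 is not best — profitable deviation exists. ✗

No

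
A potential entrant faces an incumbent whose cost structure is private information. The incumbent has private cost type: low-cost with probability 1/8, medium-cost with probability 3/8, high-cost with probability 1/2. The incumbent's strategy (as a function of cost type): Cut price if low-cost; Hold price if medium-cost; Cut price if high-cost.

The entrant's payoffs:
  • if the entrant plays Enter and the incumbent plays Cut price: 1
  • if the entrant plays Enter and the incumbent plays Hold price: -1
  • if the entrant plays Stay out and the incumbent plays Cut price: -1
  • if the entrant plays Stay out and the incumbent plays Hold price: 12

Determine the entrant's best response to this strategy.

Stay out

E[Enter] = 1/8·(1) + 3/8·(-1) + 1/2·(1) = 1/4
E[Stay out] = 1/8·(-1) + 3/8·(12) + 1/2·(-1) = 31/8
Best response: Stay out (31/8 is the largest).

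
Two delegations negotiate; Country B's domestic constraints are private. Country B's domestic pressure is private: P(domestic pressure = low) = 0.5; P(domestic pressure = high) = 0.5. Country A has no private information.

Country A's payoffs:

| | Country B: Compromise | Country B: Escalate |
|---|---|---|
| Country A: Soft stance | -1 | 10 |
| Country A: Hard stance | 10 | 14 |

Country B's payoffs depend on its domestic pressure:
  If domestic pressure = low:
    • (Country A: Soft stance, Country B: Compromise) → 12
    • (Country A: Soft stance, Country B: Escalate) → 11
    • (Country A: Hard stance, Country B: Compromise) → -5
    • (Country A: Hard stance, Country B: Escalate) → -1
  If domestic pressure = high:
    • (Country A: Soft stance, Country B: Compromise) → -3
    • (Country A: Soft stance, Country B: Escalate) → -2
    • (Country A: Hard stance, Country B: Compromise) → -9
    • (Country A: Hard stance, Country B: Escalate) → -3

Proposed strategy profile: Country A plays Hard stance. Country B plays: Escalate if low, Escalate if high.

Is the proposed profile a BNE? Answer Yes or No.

A profile is a BNE iff every type of every player is best-responding given beliefs about the other side.
Country A plays Hard stance: E[Hard stance] = 0.5·(14) + 0.5·(14) = 14; E[Soft stance] = 10. Best-responding. ✓
Country B (domestic pressure low), facing Hard stance: Compromise gives -5, Escalate gives -1. Proposed Escalate is best. ✓
Country B (domestic pressure high), facing Hard stance: Compromise gives -9, Escalate gives -3. Proposed Escalate is best. ✓

Yes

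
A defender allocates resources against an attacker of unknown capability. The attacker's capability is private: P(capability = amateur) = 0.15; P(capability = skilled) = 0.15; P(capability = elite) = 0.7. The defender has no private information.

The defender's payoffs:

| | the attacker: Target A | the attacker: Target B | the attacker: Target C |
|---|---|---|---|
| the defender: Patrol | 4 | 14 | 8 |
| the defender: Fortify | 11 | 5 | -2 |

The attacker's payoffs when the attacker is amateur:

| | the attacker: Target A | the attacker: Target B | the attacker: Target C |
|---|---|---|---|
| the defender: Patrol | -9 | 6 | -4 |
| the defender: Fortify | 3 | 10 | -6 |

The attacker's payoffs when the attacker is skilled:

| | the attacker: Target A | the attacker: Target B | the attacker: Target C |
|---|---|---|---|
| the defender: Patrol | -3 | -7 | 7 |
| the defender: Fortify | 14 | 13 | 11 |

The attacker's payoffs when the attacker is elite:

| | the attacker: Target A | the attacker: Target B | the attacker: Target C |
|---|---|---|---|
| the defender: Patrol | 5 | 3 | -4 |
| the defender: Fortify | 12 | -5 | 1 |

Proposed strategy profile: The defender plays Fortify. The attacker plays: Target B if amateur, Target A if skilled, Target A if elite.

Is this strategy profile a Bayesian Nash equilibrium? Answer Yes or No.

Yes

A profile is a BNE iff every type of every player is best-responding given beliefs about the other side.
The defender plays Fortify: E[Fortify] = 0.15·(5) + 0.15·(11) + 0.7·(11) = 10.1; E[Patrol] = 5.5. Best-responding. ✓
The attacker (capability amateur), facing Fortify: Target A gives 3, Target B gives 10, Target C gives -6. Proposed Target B is best. ✓
The attacker (capability skilled), facing Fortify: Target A gives 14, Target B gives 13, Target C gives 11. Proposed Target A is best. ✓
The attacker (capability elite), facing Fortify: Target A gives 12, Target B gives -5, Target C gives 1. Proposed Target A is best. ✓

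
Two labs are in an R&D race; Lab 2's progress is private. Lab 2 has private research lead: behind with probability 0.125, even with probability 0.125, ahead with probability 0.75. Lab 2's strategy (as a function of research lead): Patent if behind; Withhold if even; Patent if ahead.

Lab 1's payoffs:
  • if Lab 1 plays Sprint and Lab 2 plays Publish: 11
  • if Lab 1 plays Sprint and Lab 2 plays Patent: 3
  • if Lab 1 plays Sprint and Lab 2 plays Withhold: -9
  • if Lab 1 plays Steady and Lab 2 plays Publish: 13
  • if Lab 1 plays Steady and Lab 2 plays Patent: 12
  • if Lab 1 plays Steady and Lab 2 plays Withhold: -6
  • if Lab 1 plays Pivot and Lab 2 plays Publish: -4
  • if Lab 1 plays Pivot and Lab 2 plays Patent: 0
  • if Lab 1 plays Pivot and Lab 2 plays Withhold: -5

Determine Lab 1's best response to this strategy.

Steady

Compute Lab 1's expected payoff for each action, taking the expectation over Lab 2's type.
E[Sprint] = 0.125·(3) + 0.125·(-9) + 0.75·(3) = 1.5
E[Steady] = 0.125·(12) + 0.125·(-6) + 0.75·(12) = 9.75
E[Pivot] = 0.125·(0) + 0.125·(-5) + 0.75·(0) = -0.625
Best response: Steady (9.75 is the largest).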